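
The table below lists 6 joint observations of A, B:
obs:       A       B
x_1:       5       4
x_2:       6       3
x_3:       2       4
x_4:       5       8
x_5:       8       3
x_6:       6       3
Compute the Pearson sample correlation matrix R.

Step 1 — column means:
  mean(A) = (5 + 6 + 2 + 5 + 8 + 6) / 6 = 32/6 = 5.3333
  mean(B) = (4 + 3 + 4 + 8 + 3 + 3) / 6 = 25/6 = 4.1667

Step 2 — sample variances and covariances s[i,j] = (1/(n-1)) · Σ_k (x_{k,i} - mean_i) · (x_{k,j} - mean_j), with n-1 = 5:
  s[A,A] = ((-0.3333)·(-0.3333) + (0.6667)·(0.6667) + (-3.3333)·(-3.3333) + (-0.3333)·(-0.3333) + (2.6667)·(2.6667) + (0.6667)·(0.6667)) / 5 = 19.3333/5 = 3.8667
  s[A,B] = ((-0.3333)·(-0.1667) + (0.6667)·(-1.1667) + (-3.3333)·(-0.1667) + (-0.3333)·(3.8333) + (2.6667)·(-1.1667) + (0.6667)·(-1.1667)) / 5 = -5.3333/5 = -1.0667
  s[B,B] = ((-0.1667)·(-0.1667) + (-1.1667)·(-1.1667) + (-0.1667)·(-0.1667) + (3.8333)·(3.8333) + (-1.1667)·(-1.1667) + (-1.1667)·(-1.1667)) / 5 = 18.8333/5 = 3.7667
  Sample standard deviations s_i = √(s[i,i]):
  s(A) = √(3.8667) = 1.9664
  s(B) = √(3.7667) = 1.9408

Step 3 — r_{ij} = s_{ij} / (s_i · s_j):
  r[A,A] = 1 (diagonal).
  r[A,B] = -1.0667 / (1.9664 · 1.9408) = -1.0667 / 3.8163 = -0.2795
  r[B,B] = 1 (diagonal).

R is symmetric with unit diagonal. Assembling:

R = [[1, -0.2795],
 [-0.2795, 1]]


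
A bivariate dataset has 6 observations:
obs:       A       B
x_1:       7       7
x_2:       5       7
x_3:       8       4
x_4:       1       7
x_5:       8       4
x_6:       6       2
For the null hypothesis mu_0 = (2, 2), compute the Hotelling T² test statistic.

Step 1 — sample mean vector:
  mean(A) = (7 + 5 + 8 + 1 + 8 + 6) / 6 = 35/6 = 5.8333
  mean(B) = (7 + 7 + 4 + 7 + 4 + 2) / 6 = 31/6 = 5.1667
  x̄ = (5.8333, 5.1667),  deviation x̄ - mu_0 = (5.8333, 5.1667) - (2, 2) = (3.8333, 3.1667).

Step 2 — sample covariance matrix, S[i,j] = (1/(n-1)) · Σ_k (x_{k,i} - mean_i) · (x_{k,j} - mean_j), divisor n-1 = 5:
  S[A,A] = ((1.1667)·(1.1667) + (-0.8333)·(-0.8333) + (2.1667)·(2.1667) + (-4.8333)·(-4.8333) + (2.1667)·(2.1667) + (0.1667)·(0.1667)) / 5 = 34.8333/5 = 6.9667
  S[A,B] = ((1.1667)·(1.8333) + (-0.8333)·(1.8333) + (2.1667)·(-1.1667) + (-4.8333)·(1.8333) + (2.1667)·(-1.1667) + (0.1667)·(-3.1667)) / 5 = -13.8333/5 = -2.7667
  S[B,B] = ((1.8333)·(1.8333) + (1.8333)·(1.8333) + (-1.1667)·(-1.1667) + (1.8333)·(1.8333) + (-1.1667)·(-1.1667) + (-3.1667)·(-3.1667)) / 5 = 22.8333/5 = 4.5667
  S = [[6.9667, -2.7667],
 [-2.7667, 4.5667]].

Step 3 — invert S. det(S) = 6.9667·4.5667 - (-2.7667)² = 24.16.
  S^{-1} = (1/det) · [[d, -b], [-b, a]] = [[0.189, 0.1145],
 [0.1145, 0.2884]].

Step 4 — quadratic form (x̄ - mu_0)^T · S^{-1} · (x̄ - mu_0):
  S^{-1} · (x̄ - mu_0) = (1.0872, 1.3521),
  (x̄ - mu_0)^T · [...] = (3.8333)·(1.0872) + (3.1667)·(1.3521) = 8.4492.

Step 5 — scale by n: T² = 6 · 8.4492 = 50.6954.

T² ≈ 50.6954


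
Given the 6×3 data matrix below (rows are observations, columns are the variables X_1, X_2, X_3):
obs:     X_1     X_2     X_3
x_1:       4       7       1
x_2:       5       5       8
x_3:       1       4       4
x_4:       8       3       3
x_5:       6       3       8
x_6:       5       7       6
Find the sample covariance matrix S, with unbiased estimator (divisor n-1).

Step 1 — column means:
  mean(X_1) = (4 + 5 + 1 + 8 + 6 + 5) / 6 = 29/6 = 4.8333
  mean(X_2) = (7 + 5 + 4 + 3 + 3 + 7) / 6 = 29/6 = 4.8333
  mean(X_3) = (1 + 8 + 4 + 3 + 8 + 6) / 6 = 30/6 = 5

Step 2 — sample covariance S[i,j] = (1/(n-1)) · Σ_k (x_{k,i} - mean_i) · (x_{k,j} - mean_j), with n-1 = 5.
  S[X_1,X_1] = ((-0.8333)·(-0.8333) + (0.1667)·(0.1667) + (-3.8333)·(-3.8333) + (3.1667)·(3.1667) + (1.1667)·(1.1667) + (0.1667)·(0.1667)) / 5 = 26.8333/5 = 5.3667
  S[X_1,X_2] = ((-0.8333)·(2.1667) + (0.1667)·(0.1667) + (-3.8333)·(-0.8333) + (3.1667)·(-1.8333) + (1.1667)·(-1.8333) + (0.1667)·(2.1667)) / 5 = -6.1667/5 = -1.2333
  S[X_1,X_3] = ((-0.8333)·(-4) + (0.1667)·(3) + (-3.8333)·(-1) + (3.1667)·(-2) + (1.1667)·(3) + (0.1667)·(1)) / 5 = 5/5 = 1
  S[X_2,X_2] = ((2.1667)·(2.1667) + (0.1667)·(0.1667) + (-0.8333)·(-0.8333) + (-1.8333)·(-1.8333) + (-1.8333)·(-1.8333) + (2.1667)·(2.1667)) / 5 = 16.8333/5 = 3.3667
  S[X_2,X_3] = ((2.1667)·(-4) + (0.1667)·(3) + (-0.8333)·(-1) + (-1.8333)·(-2) + (-1.8333)·(3) + (2.1667)·(1)) / 5 = -7/5 = -1.4
  S[X_3,X_3] = ((-4)·(-4) + (3)·(3) + (-1)·(-1) + (-2)·(-2) + (3)·(3) + (1)·(1)) / 5 = 40/5 = 8

S is symmetric (S[j,i] = S[i,j]). Assembling:

S = [[5.3667, -1.2333, 1],
 [-1.2333, 3.3667, -1.4],
 [1, -1.4, 8]]


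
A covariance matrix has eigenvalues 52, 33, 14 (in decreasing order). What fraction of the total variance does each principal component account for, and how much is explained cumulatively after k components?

Step 1 — total variance = trace(Sigma) = Σ λ_i = 52 + 33 + 14 = 99.

Step 2 — fraction explained by component i = λ_i / Σ λ:
  PC1: 52/99 = 0.5253
  PC2: 33/99 = 0.3333
  PC3: 14/99 = 0.1414

Step 3 — cumulative fraction after k components = (λ_1 + ... + λ_k) / Σ λ:
  k = 1: 52/99 = 0.5253
  k = 2: (52 + 33)/99 = 85/99 = 0.8586
  k = 3: (52 + 33 + 14)/99 = 99/99 = 1

Summary (fraction, with percent):

explained: PC1 0.5253 (52.53%), PC2 0.3333 (33.33%), PC3 0.1414 (14.14%);  cumulative: 0.5253, 0.8586, 1


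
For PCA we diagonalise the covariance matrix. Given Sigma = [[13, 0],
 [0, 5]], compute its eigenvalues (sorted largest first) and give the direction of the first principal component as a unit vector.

Step 1 — characteristic polynomial of 2×2 Sigma:
  det(Sigma - λI) = λ² - trace · λ + det = 0.
  trace = 13 + 5 = 18, det = 13·5 - (0)² = 65.
Step 2 — discriminant:
  Δ = trace² - 4·det = 324 - 260 = 64.
Step 3 — eigenvalues:
  λ = (trace ± √Δ)/2 = (18 ± 8)/2,
  λ_1 = 13,  λ_2 = 5.

Step 4 — unit eigenvector for λ_1: Sigma is diagonal, so its eigenvectors are the coordinate axes. λ_1 = 13 is the diagonal entry on the first coordinate axis, hence
  v_1 = (1, 0) (||v_1|| = 1).

λ_1 = 13,  λ_2 = 5;  v_1 ≈ (1, 0)


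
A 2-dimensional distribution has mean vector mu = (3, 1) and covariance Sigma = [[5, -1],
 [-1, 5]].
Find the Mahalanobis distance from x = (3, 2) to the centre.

Step 1 — centre the observation: (x - mu) = (0, 1).

Step 2 — invert Sigma. det(Sigma) = 5·5 - (-1)² = 24.
  Sigma^{-1} = (1/det) · [[d, -b], [-b, a]] = [[0.2083, 0.0417],
 [0.0417, 0.2083]].

Step 3 — form the quadratic (x - mu)^T · Sigma^{-1} · (x - mu):
  Sigma^{-1} · (x - mu) = (0.0417, 0.2083).
  (x - mu)^T · [Sigma^{-1} · (x - mu)] = (0)·(0.0417) + (1)·(0.2083) = 0.2083.

Step 4 — take square root: d = √(0.2083) ≈ 0.4564.

d(x, mu) = √(0.2083) ≈ 0.4564


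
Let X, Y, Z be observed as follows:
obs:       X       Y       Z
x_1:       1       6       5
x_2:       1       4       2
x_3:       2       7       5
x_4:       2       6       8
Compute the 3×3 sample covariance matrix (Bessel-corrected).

Step 1 — column means:
  mean(X) = (1 + 1 + 2 + 2) / 4 = 6/4 = 1.5
  mean(Y) = (6 + 4 + 7 + 6) / 4 = 23/4 = 5.75
  mean(Z) = (5 + 2 + 5 + 8) / 4 = 20/4 = 5

Step 2 — sample covariance S[i,j] = (1/(n-1)) · Σ_k (x_{k,i} - mean_i) · (x_{k,j} - mean_j), with n-1 = 3.
  S[X,X] = ((-0.5)·(-0.5) + (-0.5)·(-0.5) + (0.5)·(0.5) + (0.5)·(0.5)) / 3 = 1/3 = 0.3333
  S[X,Y] = ((-0.5)·(0.25) + (-0.5)·(-1.75) + (0.5)·(1.25) + (0.5)·(0.25)) / 3 = 1.5/3 = 0.5
  S[X,Z] = ((-0.5)·(0) + (-0.5)·(-3) + (0.5)·(0) + (0.5)·(3)) / 3 = 3/3 = 1
  S[Y,Y] = ((0.25)·(0.25) + (-1.75)·(-1.75) + (1.25)·(1.25) + (0.25)·(0.25)) / 3 = 4.75/3 = 1.5833
  S[Y,Z] = ((0.25)·(0) + (-1.75)·(-3) + (1.25)·(0) + (0.25)·(3)) / 3 = 6/3 = 2
  S[Z,Z] = ((0)·(0) + (-3)·(-3) + (0)·(0) + (3)·(3)) / 3 = 18/3 = 6

S is symmetric (S[j,i] = S[i,j]). Assembling:

S = [[0.3333, 0.5, 1],
 [0.5, 1.5833, 2],
 [1, 2, 6]]


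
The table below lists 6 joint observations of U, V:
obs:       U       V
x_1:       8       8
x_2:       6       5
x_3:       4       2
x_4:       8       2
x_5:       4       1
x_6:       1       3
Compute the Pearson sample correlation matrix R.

Step 1 — column means:
  mean(U) = (8 + 6 + 4 + 8 + 4 + 1) / 6 = 31/6 = 5.1667
  mean(V) = (8 + 5 + 2 + 2 + 1 + 3) / 6 = 21/6 = 3.5

Step 2 — sample variances and covariances s[i,j] = (1/(n-1)) · Σ_k (x_{k,i} - mean_i) · (x_{k,j} - mean_j), with n-1 = 5:
  s[U,U] = ((2.8333)·(2.8333) + (0.8333)·(0.8333) + (-1.1667)·(-1.1667) + (2.8333)·(2.8333) + (-1.1667)·(-1.1667) + (-4.1667)·(-4.1667)) / 5 = 36.8333/5 = 7.3667
  s[U,V] = ((2.8333)·(4.5) + (0.8333)·(1.5) + (-1.1667)·(-1.5) + (2.8333)·(-1.5) + (-1.1667)·(-2.5) + (-4.1667)·(-0.5)) / 5 = 16.5/5 = 3.3
  s[V,V] = ((4.5)·(4.5) + (1.5)·(1.5) + (-1.5)·(-1.5) + (-1.5)·(-1.5) + (-2.5)·(-2.5) + (-0.5)·(-0.5)) / 5 = 33.5/5 = 6.7
  Sample standard deviations s_i = √(s[i,i]):
  s(U) = √(7.3667) = 2.7142
  s(V) = √(6.7) = 2.5884

Step 3 — r_{ij} = s_{ij} / (s_i · s_j):
  r[U,U] = 1 (diagonal).
  r[U,V] = 3.3 / (2.7142 · 2.5884) = 3.3 / 7.0254 = 0.4697
  r[V,V] = 1 (diagonal).

R is symmetric with unit diagonal. Assembling:

R = [[1, 0.4697],
 [0.4697, 1]]


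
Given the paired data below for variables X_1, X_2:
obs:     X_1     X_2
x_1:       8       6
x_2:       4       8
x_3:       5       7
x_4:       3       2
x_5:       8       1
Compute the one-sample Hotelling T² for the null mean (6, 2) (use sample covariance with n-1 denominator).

Step 1 — sample mean vector:
  mean(X_1) = (8 + 4 + 5 + 3 + 8) / 5 = 28/5 = 5.6
  mean(X_2) = (6 + 8 + 7 + 2 + 1) / 5 = 24/5 = 4.8
  x̄ = (5.6, 4.8),  deviation x̄ - mu_0 = (5.6, 4.8) - (6, 2) = (-0.4, 2.8).

Step 2 — sample covariance matrix, S[i,j] = (1/(n-1)) · Σ_k (x_{k,i} - mean_i) · (x_{k,j} - mean_j), divisor n-1 = 4:
  S[X_1,X_1] = ((2.4)·(2.4) + (-1.6)·(-1.6) + (-0.6)·(-0.6) + (-2.6)·(-2.6) + (2.4)·(2.4)) / 4 = 21.2/4 = 5.3
  S[X_1,X_2] = ((2.4)·(1.2) + (-1.6)·(3.2) + (-0.6)·(2.2) + (-2.6)·(-2.8) + (2.4)·(-3.8)) / 4 = -5.4/4 = -1.35
  S[X_2,X_2] = ((1.2)·(1.2) + (3.2)·(3.2) + (2.2)·(2.2) + (-2.8)·(-2.8) + (-3.8)·(-3.8)) / 4 = 38.8/4 = 9.7
  S = [[5.3, -1.35],
 [-1.35, 9.7]].

Step 3 — invert S. det(S) = 5.3·9.7 - (-1.35)² = 49.5875.
  S^{-1} = (1/det) · [[d, -b], [-b, a]] = [[0.1956, 0.0272],
 [0.0272, 0.1069]].

Step 4 — quadratic form (x̄ - mu_0)^T · S^{-1} · (x̄ - mu_0):
  S^{-1} · (x̄ - mu_0) = (-0.002, 0.2884),
  (x̄ - mu_0)^T · [...] = (-0.4)·(-0.002) + (2.8)·(0.2884) = 0.8083.

Step 5 — scale by n: T² = 5 · 0.8083 = 4.0413.

T² ≈ 4.0413


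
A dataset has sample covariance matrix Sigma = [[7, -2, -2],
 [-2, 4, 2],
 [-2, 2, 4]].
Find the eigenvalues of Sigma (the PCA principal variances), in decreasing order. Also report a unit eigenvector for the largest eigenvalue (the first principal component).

Step 1 — characteristic polynomial p(λ) = det(λI - Sigma) = λ³ - tr·λ² + c_1·λ - det, where tr = trace, c_1 = sum of the principal 2×2 minors, det = det(Sigma):
  tr = 7 + 4 + 4 = 15,
  c_1 = (7·4 - (-2)²) + (7·4 - (-2)²) + (4·4 - (2)²) = 24 + 24 + 12 = 60,
  det = 7·(4·4 - (2)²) - (-2)·((-2)·4 - (2)·(-2)) + (-2)·((-2)·(2) - 4·(-2)) = 7·(12) - (-2)·(-4) + (-2)·(4) = 68.
  So p(λ) = λ³ - 15λ² + 60λ - 68.
Step 2 — look for an integer root (rational root theorem: any rational root is an integer divisor of 68). Testing λ = 2:
  p(2) = 8 - 60 + 120 - 68 = 0  ✓
  Dividing out (λ - 2): p(λ) = (λ - 2)(λ² - 13λ + 34).
Step 3 — remaining eigenvalues from the quadratic λ² - 13λ + 34 = 0:
  Δ = 13² - 4·34 = 169 - 136 = 33,  λ = (13 ± √33)/2 = (13 ± 5.7446)/2 ≈ 9.3723 or 3.6277.
  Sorted: λ_1 = 9.3723,  λ_2 = 3.6277,  λ_3 = 2  (check: sum = 15 = tr ✓).

Step 4 — unit eigenvector for λ_1 ≈ 9.3723: v spans the null space of (Sigma - λ_1 I), whose rows are
  r_1 = (-2.3723, -2, -2),  r_2 = (-2, -5.3723, 2),  r_3 = (-2, 2, -5.3723).
  v is orthogonal to every row, so take v ∝ r_1 × r_2 = ((-2)·(2) - (-2)·(-5.3723), (-2)·(-2) - (-2.3723)·(2), (-2.3723)·(-5.3723) - (-2)·(-2)) ≈ (-14.7446, 8.7446, 8.7446).
  Rescale (multiply by -1 so the first nonzero entry is positive): u = (14.7446, -8.7446, -8.7446).
  ||u|| = √((14.7446)² + (-8.7446)² + (-8.7446)²) = √(370.3369) ≈ 19.2441,  v_1 = u/||u|| ≈ (0.7662, -0.4544, -0.4544) (||v_1|| = 1).

λ_1 = 9.3723,  λ_2 = 3.6277,  λ_3 = 2;  v_1 ≈ (0.7662, -0.4544, -0.4544)


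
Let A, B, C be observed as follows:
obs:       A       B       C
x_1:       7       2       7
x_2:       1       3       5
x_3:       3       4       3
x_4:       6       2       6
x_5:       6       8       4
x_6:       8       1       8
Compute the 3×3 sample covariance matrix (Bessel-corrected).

Step 1 — column means:
  mean(A) = (7 + 1 + 3 + 6 + 6 + 8) / 6 = 31/6 = 5.1667
  mean(B) = (2 + 3 + 4 + 2 + 8 + 1) / 6 = 20/6 = 3.3333
  mean(C) = (7 + 5 + 3 + 6 + 4 + 8) / 6 = 33/6 = 5.5

Step 2 — sample covariance S[i,j] = (1/(n-1)) · Σ_k (x_{k,i} - mean_i) · (x_{k,j} - mean_j), with n-1 = 5.
  S[A,A] = ((1.8333)·(1.8333) + (-4.1667)·(-4.1667) + (-2.1667)·(-2.1667) + (0.8333)·(0.8333) + (0.8333)·(0.8333) + (2.8333)·(2.8333)) / 5 = 34.8333/5 = 6.9667
  S[A,B] = ((1.8333)·(-1.3333) + (-4.1667)·(-0.3333) + (-2.1667)·(0.6667) + (0.8333)·(-1.3333) + (0.8333)·(4.6667) + (2.8333)·(-2.3333)) / 5 = -6.3333/5 = -1.2667
  S[A,C] = ((1.8333)·(1.5) + (-4.1667)·(-0.5) + (-2.1667)·(-2.5) + (0.8333)·(0.5) + (0.8333)·(-1.5) + (2.8333)·(2.5)) / 5 = 16.5/5 = 3.3
  S[B,B] = ((-1.3333)·(-1.3333) + (-0.3333)·(-0.3333) + (0.6667)·(0.6667) + (-1.3333)·(-1.3333) + (4.6667)·(4.6667) + (-2.3333)·(-2.3333)) / 5 = 31.3333/5 = 6.2667
  S[B,C] = ((-1.3333)·(1.5) + (-0.3333)·(-0.5) + (0.6667)·(-2.5) + (-1.3333)·(0.5) + (4.6667)·(-1.5) + (-2.3333)·(2.5)) / 5 = -17/5 = -3.4
  S[C,C] = ((1.5)·(1.5) + (-0.5)·(-0.5) + (-2.5)·(-2.5) + (0.5)·(0.5) + (-1.5)·(-1.5) + (2.5)·(2.5)) / 5 = 17.5/5 = 3.5

S is symmetric (S[j,i] = S[i,j]). Assembling:

S = [[6.9667, -1.2667, 3.3],
 [-1.2667, 6.2667, -3.4],
 [3.3, -3.4, 3.5]]


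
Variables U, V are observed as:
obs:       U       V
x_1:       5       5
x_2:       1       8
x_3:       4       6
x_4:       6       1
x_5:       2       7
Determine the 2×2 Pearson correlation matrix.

Step 1 — column means:
  mean(U) = (5 + 1 + 4 + 6 + 2) / 5 = 18/5 = 3.6
  mean(V) = (5 + 8 + 6 + 1 + 7) / 5 = 27/5 = 5.4

Step 2 — sample variances and covariances s[i,j] = (1/(n-1)) · Σ_k (x_{k,i} - mean_i) · (x_{k,j} - mean_j), with n-1 = 4:
  s[U,U] = ((1.4)·(1.4) + (-2.6)·(-2.6) + (0.4)·(0.4) + (2.4)·(2.4) + (-1.6)·(-1.6)) / 4 = 17.2/4 = 4.3
  s[U,V] = ((1.4)·(-0.4) + (-2.6)·(2.6) + (0.4)·(0.6) + (2.4)·(-4.4) + (-1.6)·(1.6)) / 4 = -20.2/4 = -5.05
  s[V,V] = ((-0.4)·(-0.4) + (2.6)·(2.6) + (0.6)·(0.6) + (-4.4)·(-4.4) + (1.6)·(1.6)) / 4 = 29.2/4 = 7.3
  Sample standard deviations s_i = √(s[i,i]):
  s(U) = √(4.3) = 2.0736
  s(V) = √(7.3) = 2.7019

Step 3 — r_{ij} = s_{ij} / (s_i · s_j):
  r[U,U] = 1 (diagonal).
  r[U,V] = -5.05 / (2.0736 · 2.7019) = -5.05 / 5.6027 = -0.9014
  r[V,V] = 1 (diagonal).

R is symmetric with unit diagonal. Assembling:

R = [[1, -0.9014],
 [-0.9014, 1]]


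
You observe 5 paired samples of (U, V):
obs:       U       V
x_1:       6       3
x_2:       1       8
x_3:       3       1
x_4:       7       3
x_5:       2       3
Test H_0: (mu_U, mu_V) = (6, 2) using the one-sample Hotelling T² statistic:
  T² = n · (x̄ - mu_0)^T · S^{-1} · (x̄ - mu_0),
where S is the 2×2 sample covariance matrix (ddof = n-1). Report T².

Step 1 — sample mean vector:
  mean(U) = (6 + 1 + 3 + 7 + 2) / 5 = 19/5 = 3.8
  mean(V) = (3 + 8 + 1 + 3 + 3) / 5 = 18/5 = 3.6
  x̄ = (3.8, 3.6),  deviation x̄ - mu_0 = (3.8, 3.6) - (6, 2) = (-2.2, 1.6).

Step 2 — sample covariance matrix, S[i,j] = (1/(n-1)) · Σ_k (x_{k,i} - mean_i) · (x_{k,j} - mean_j), divisor n-1 = 4:
  S[U,U] = ((2.2)·(2.2) + (-2.8)·(-2.8) + (-0.8)·(-0.8) + (3.2)·(3.2) + (-1.8)·(-1.8)) / 4 = 26.8/4 = 6.7
  S[U,V] = ((2.2)·(-0.6) + (-2.8)·(4.4) + (-0.8)·(-2.6) + (3.2)·(-0.6) + (-1.8)·(-0.6)) / 4 = -12.4/4 = -3.1
  S[V,V] = ((-0.6)·(-0.6) + (4.4)·(4.4) + (-2.6)·(-2.6) + (-0.6)·(-0.6) + (-0.6)·(-0.6)) / 4 = 27.2/4 = 6.8
  S = [[6.7, -3.1],
 [-3.1, 6.8]].

Step 3 — invert S. det(S) = 6.7·6.8 - (-3.1)² = 35.95.
  S^{-1} = (1/det) · [[d, -b], [-b, a]] = [[0.1892, 0.0862],
 [0.0862, 0.1864]].

Step 4 — quadratic form (x̄ - mu_0)^T · S^{-1} · (x̄ - mu_0):
  S^{-1} · (x̄ - mu_0) = (-0.2782, 0.1085),
  (x̄ - mu_0)^T · [...] = (-2.2)·(-0.2782) + (1.6)·(0.1085) = 0.7855.

Step 5 — scale by n: T² = 5 · 0.7855 = 3.9277.

T² ≈ 3.9277


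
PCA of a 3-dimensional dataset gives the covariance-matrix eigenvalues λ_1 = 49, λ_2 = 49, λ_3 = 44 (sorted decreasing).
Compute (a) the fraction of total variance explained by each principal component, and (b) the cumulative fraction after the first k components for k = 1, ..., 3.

Step 1 — total variance = trace(Sigma) = Σ λ_i = 49 + 49 + 44 = 142.

Step 2 — fraction explained by component i = λ_i / Σ λ:
  PC1: 49/142 = 0.3451
  PC2: 49/142 = 0.3451
  PC3: 44/142 = 0.3099

Step 3 — cumulative fraction after k components = (λ_1 + ... + λ_k) / Σ λ:
  k = 1: 49/142 = 0.3451
  k = 2: (49 + 49)/142 = 98/142 = 0.6901
  k = 3: (49 + 49 + 44)/142 = 142/142 = 1

Summary (fraction, with percent):

explained: PC1 0.3451 (34.51%), PC2 0.3451 (34.51%), PC3 0.3099 (30.99%);  cumulative: 0.3451, 0.6901, 1


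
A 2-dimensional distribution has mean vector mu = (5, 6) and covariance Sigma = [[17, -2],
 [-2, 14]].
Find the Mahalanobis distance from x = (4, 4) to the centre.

Step 1 — centre the observation: (x - mu) = (-1, -2).

Step 2 — invert Sigma. det(Sigma) = 17·14 - (-2)² = 234.
  Sigma^{-1} = (1/det) · [[d, -b], [-b, a]] = [[0.0598, 0.0085],
 [0.0085, 0.0726]].

Step 3 — form the quadratic (x - mu)^T · Sigma^{-1} · (x - mu):
  Sigma^{-1} · (x - mu) = (-0.0769, -0.1538).
  (x - mu)^T · [Sigma^{-1} · (x - mu)] = (-1)·(-0.0769) + (-2)·(-0.1538) = 0.3846.

Step 4 — take square root: d = √(0.3846) ≈ 0.6202.

d(x, mu) = √(0.3846) ≈ 0.6202


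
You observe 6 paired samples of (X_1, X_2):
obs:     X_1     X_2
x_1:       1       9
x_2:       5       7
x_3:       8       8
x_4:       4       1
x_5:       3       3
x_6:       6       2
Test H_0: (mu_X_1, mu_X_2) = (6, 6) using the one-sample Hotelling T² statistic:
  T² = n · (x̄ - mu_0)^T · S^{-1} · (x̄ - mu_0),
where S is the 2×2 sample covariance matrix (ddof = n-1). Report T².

Step 1 — sample mean vector:
  mean(X_1) = (1 + 5 + 8 + 4 + 3 + 6) / 6 = 27/6 = 4.5
  mean(X_2) = (9 + 7 + 8 + 1 + 3 + 2) / 6 = 30/6 = 5
  x̄ = (4.5, 5),  deviation x̄ - mu_0 = (4.5, 5) - (6, 6) = (-1.5, -1).

Step 2 — sample covariance matrix, S[i,j] = (1/(n-1)) · Σ_k (x_{k,i} - mean_i) · (x_{k,j} - mean_j), divisor n-1 = 5:
  S[X_1,X_1] = ((-3.5)·(-3.5) + (0.5)·(0.5) + (3.5)·(3.5) + (-0.5)·(-0.5) + (-1.5)·(-1.5) + (1.5)·(1.5)) / 5 = 29.5/5 = 5.9
  S[X_1,X_2] = ((-3.5)·(4) + (0.5)·(2) + (3.5)·(3) + (-0.5)·(-4) + (-1.5)·(-2) + (1.5)·(-3)) / 5 = -2/5 = -0.4
  S[X_2,X_2] = ((4)·(4) + (2)·(2) + (3)·(3) + (-4)·(-4) + (-2)·(-2) + (-3)·(-3)) / 5 = 58/5 = 11.6
  S = [[5.9, -0.4],
 [-0.4, 11.6]].

Step 3 — invert S. det(S) = 5.9·11.6 - (-0.4)² = 68.28.
  S^{-1} = (1/det) · [[d, -b], [-b, a]] = [[0.1699, 0.0059],
 [0.0059, 0.0864]].

Step 4 — quadratic form (x̄ - mu_0)^T · S^{-1} · (x̄ - mu_0):
  S^{-1} · (x̄ - mu_0) = (-0.2607, -0.0952),
  (x̄ - mu_0)^T · [...] = (-1.5)·(-0.2607) + (-1)·(-0.0952) = 0.4862.

Step 5 — scale by n: T² = 6 · 0.4862 = 2.9174.

T² ≈ 2.9174


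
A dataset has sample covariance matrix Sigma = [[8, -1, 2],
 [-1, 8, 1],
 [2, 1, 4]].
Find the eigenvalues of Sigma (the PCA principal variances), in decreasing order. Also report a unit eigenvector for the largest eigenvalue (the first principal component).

Step 1 — characteristic polynomial p(λ) = det(λI - Sigma) = λ³ - tr·λ² + c_1·λ - det, where tr = trace, c_1 = sum of the principal 2×2 minors, det = det(Sigma):
  tr = 8 + 8 + 4 = 20,
  c_1 = (8·8 - (-1)²) + (8·4 - (2)²) + (8·4 - (1)²) = 63 + 28 + 31 = 122,
  det = 8·(8·4 - (1)²) - (-1)·((-1)·4 - (1)·(2)) + (2)·((-1)·(1) - 8·(2)) = 8·(31) - (-1)·(-6) + (2)·(-17) = 208.
  So p(λ) = λ³ - 20λ² + 122λ - 208.
Step 2 — look for an integer root (rational root theorem: any rational root is an integer divisor of 208). Testing λ = 8:
  p(8) = 512 - 1280 + 976 - 208 = 0  ✓
  Dividing out (λ - 8): p(λ) = (λ - 8)(λ² - 12λ + 26).
Step 3 — remaining eigenvalues from the quadratic λ² - 12λ + 26 = 0:
  Δ = 12² - 4·26 = 144 - 104 = 40,  λ = (12 ± √40)/2 = (12 ± 6.3246)/2 ≈ 9.1623 or 2.8377.
  Sorted: λ_1 = 9.1623,  λ_2 = 8,  λ_3 = 2.8377  (check: sum = 20 = tr ✓).

Step 4 — unit eigenvector for λ_1 ≈ 9.1623: v spans the null space of (Sigma - λ_1 I), whose rows are
  r_1 = (-1.1623, -1, 2),  r_2 = (-1, -1.1623, 1),  r_3 = (2, 1, -5.1623).
  v is orthogonal to every row, so take v ∝ r_1 × r_2 = ((-1)·(1) - (2)·(-1.1623), (2)·(-1) - (-1.1623)·(1), (-1.1623)·(-1.1623) - (-1)·(-1)) ≈ (1.3246, -0.8377, 0.3509).
  Let u = (1.3246, -0.8377, 0.3509).
  ||u|| = √((1.3246)² + (-0.8377)² + (0.3509)²) = √(2.5793) ≈ 1.606,  v_1 = u/||u|| ≈ (0.8247, -0.5216, 0.2185) (||v_1|| = 1).

λ_1 = 9.1623,  λ_2 = 8,  λ_3 = 2.8377;  v_1 ≈ (0.8247, -0.5216, 0.2185)


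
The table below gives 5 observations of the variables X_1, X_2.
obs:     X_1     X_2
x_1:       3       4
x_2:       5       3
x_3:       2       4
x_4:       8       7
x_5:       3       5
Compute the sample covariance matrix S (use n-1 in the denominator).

Step 1 — column means:
  mean(X_1) = (3 + 5 + 2 + 8 + 3) / 5 = 21/5 = 4.2
  mean(X_2) = (4 + 3 + 4 + 7 + 5) / 5 = 23/5 = 4.6

Step 2 — sample covariance S[i,j] = (1/(n-1)) · Σ_k (x_{k,i} - mean_i) · (x_{k,j} - mean_j), with n-1 = 4.
  S[X_1,X_1] = ((-1.2)·(-1.2) + (0.8)·(0.8) + (-2.2)·(-2.2) + (3.8)·(3.8) + (-1.2)·(-1.2)) / 4 = 22.8/4 = 5.7
  S[X_1,X_2] = ((-1.2)·(-0.6) + (0.8)·(-1.6) + (-2.2)·(-0.6) + (3.8)·(2.4) + (-1.2)·(0.4)) / 4 = 9.4/4 = 2.35
  S[X_2,X_2] = ((-0.6)·(-0.6) + (-1.6)·(-1.6) + (-0.6)·(-0.6) + (2.4)·(2.4) + (0.4)·(0.4)) / 4 = 9.2/4 = 2.3

S is symmetric (S[j,i] = S[i,j]). Assembling:

S = [[5.7, 2.35],
 [2.35, 2.3]]


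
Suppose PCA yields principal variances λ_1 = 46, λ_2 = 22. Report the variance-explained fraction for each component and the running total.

Step 1 — total variance = trace(Sigma) = Σ λ_i = 46 + 22 = 68.

Step 2 — fraction explained by component i = λ_i / Σ λ:
  PC1: 46/68 = 0.6765
  PC2: 22/68 = 0.3235

Step 3 — cumulative fraction after k components = (λ_1 + ... + λ_k) / Σ λ:
  k = 1: 46/68 = 0.6765
  k = 2: (46 + 22)/68 = 68/68 = 1

Summary (fraction, with percent):

explained: PC1 0.6765 (67.65%), PC2 0.3235 (32.35%);  cumulative: 0.6765, 1


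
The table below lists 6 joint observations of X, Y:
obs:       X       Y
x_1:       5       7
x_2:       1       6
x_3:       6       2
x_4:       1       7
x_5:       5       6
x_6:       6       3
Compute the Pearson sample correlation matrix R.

Step 1 — column means:
  mean(X) = (5 + 1 + 6 + 1 + 5 + 6) / 6 = 24/6 = 4
  mean(Y) = (7 + 6 + 2 + 7 + 6 + 3) / 6 = 31/6 = 5.1667

Step 2 — sample variances and covariances s[i,j] = (1/(n-1)) · Σ_k (x_{k,i} - mean_i) · (x_{k,j} - mean_j), with n-1 = 5:
  s[X,X] = ((1)·(1) + (-3)·(-3) + (2)·(2) + (-3)·(-3) + (1)·(1) + (2)·(2)) / 5 = 28/5 = 5.6
  s[X,Y] = ((1)·(1.8333) + (-3)·(0.8333) + (2)·(-3.1667) + (-3)·(1.8333) + (1)·(0.8333) + (2)·(-2.1667)) / 5 = -16/5 = -3.2
  s[Y,Y] = ((1.8333)·(1.8333) + (0.8333)·(0.8333) + (-3.1667)·(-3.1667) + (1.8333)·(1.8333) + (0.8333)·(0.8333) + (-2.1667)·(-2.1667)) / 5 = 22.8333/5 = 4.5667
  Sample standard deviations s_i = √(s[i,i]):
  s(X) = √(5.6) = 2.3664
  s(Y) = √(4.5667) = 2.137

Step 3 — r_{ij} = s_{ij} / (s_i · s_j):
  r[X,X] = 1 (diagonal).
  r[X,Y] = -3.2 / (2.3664 · 2.137) = -3.2 / 5.057 = -0.6328
  r[Y,Y] = 1 (diagonal).

R is symmetric with unit diagonal. Assembling:

R = [[1, -0.6328],
 [-0.6328, 1]]


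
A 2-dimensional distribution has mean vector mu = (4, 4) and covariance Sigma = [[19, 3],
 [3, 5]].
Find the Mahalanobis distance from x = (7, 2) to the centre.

Step 1 — centre the observation: (x - mu) = (3, -2).

Step 2 — invert Sigma. det(Sigma) = 19·5 - (3)² = 86.
  Sigma^{-1} = (1/det) · [[d, -b], [-b, a]] = [[0.0581, -0.0349],
 [-0.0349, 0.2209]].

Step 3 — form the quadratic (x - mu)^T · Sigma^{-1} · (x - mu):
  Sigma^{-1} · (x - mu) = (0.2442, -0.5465).
  (x - mu)^T · [Sigma^{-1} · (x - mu)] = (3)·(0.2442) + (-2)·(-0.5465) = 1.8256.

Step 4 — take square root: d = √(1.8256) ≈ 1.3511.

d(x, mu) = √(1.8256) ≈ 1.3511


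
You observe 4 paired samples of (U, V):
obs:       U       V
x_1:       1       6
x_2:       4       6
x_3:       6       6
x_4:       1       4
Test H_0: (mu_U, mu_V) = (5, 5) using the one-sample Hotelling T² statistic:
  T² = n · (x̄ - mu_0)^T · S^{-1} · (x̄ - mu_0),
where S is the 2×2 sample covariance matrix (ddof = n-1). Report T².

Step 1 — sample mean vector:
  mean(U) = (1 + 4 + 6 + 1) / 4 = 12/4 = 3
  mean(V) = (6 + 6 + 6 + 4) / 4 = 22/4 = 5.5
  x̄ = (3, 5.5),  deviation x̄ - mu_0 = (3, 5.5) - (5, 5) = (-2, 0.5).

Step 2 — sample covariance matrix, S[i,j] = (1/(n-1)) · Σ_k (x_{k,i} - mean_i) · (x_{k,j} - mean_j), divisor n-1 = 3:
  S[U,U] = ((-2)·(-2) + (1)·(1) + (3)·(3) + (-2)·(-2)) / 3 = 18/3 = 6
  S[U,V] = ((-2)·(0.5) + (1)·(0.5) + (3)·(0.5) + (-2)·(-1.5)) / 3 = 4/3 = 1.3333
  S[V,V] = ((0.5)·(0.5) + (0.5)·(0.5) + (0.5)·(0.5) + (-1.5)·(-1.5)) / 3 = 3/3 = 1
  S = [[6, 1.3333],
 [1.3333, 1]].

Step 3 — invert S. det(S) = 6·1 - (1.3333)² = 4.2222.
  S^{-1} = (1/det) · [[d, -b], [-b, a]] = [[0.2368, -0.3158],
 [-0.3158, 1.4211]].

Step 4 — quadratic form (x̄ - mu_0)^T · S^{-1} · (x̄ - mu_0):
  S^{-1} · (x̄ - mu_0) = (-0.6316, 1.3421),
  (x̄ - mu_0)^T · [...] = (-2)·(-0.6316) + (0.5)·(1.3421) = 1.9342.

Step 5 — scale by n: T² = 4 · 1.9342 = 7.7368.

T² ≈ 7.7368


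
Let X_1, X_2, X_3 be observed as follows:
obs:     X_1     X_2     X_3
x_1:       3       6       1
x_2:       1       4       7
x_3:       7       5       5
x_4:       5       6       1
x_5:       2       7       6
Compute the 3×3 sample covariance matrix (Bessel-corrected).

Step 1 — column means:
  mean(X_1) = (3 + 1 + 7 + 5 + 2) / 5 = 18/5 = 3.6
  mean(X_2) = (6 + 4 + 5 + 6 + 7) / 5 = 28/5 = 5.6
  mean(X_3) = (1 + 7 + 5 + 1 + 6) / 5 = 20/5 = 4

Step 2 — sample covariance S[i,j] = (1/(n-1)) · Σ_k (x_{k,i} - mean_i) · (x_{k,j} - mean_j), with n-1 = 4.
  S[X_1,X_1] = ((-0.6)·(-0.6) + (-2.6)·(-2.6) + (3.4)·(3.4) + (1.4)·(1.4) + (-1.6)·(-1.6)) / 4 = 23.2/4 = 5.8
  S[X_1,X_2] = ((-0.6)·(0.4) + (-2.6)·(-1.6) + (3.4)·(-0.6) + (1.4)·(0.4) + (-1.6)·(1.4)) / 4 = 0.2/4 = 0.05
  S[X_1,X_3] = ((-0.6)·(-3) + (-2.6)·(3) + (3.4)·(1) + (1.4)·(-3) + (-1.6)·(2)) / 4 = -10/4 = -2.5
  S[X_2,X_2] = ((0.4)·(0.4) + (-1.6)·(-1.6) + (-0.6)·(-0.6) + (0.4)·(0.4) + (1.4)·(1.4)) / 4 = 5.2/4 = 1.3
  S[X_2,X_3] = ((0.4)·(-3) + (-1.6)·(3) + (-0.6)·(1) + (0.4)·(-3) + (1.4)·(2)) / 4 = -5/4 = -1.25
  S[X_3,X_3] = ((-3)·(-3) + (3)·(3) + (1)·(1) + (-3)·(-3) + (2)·(2)) / 4 = 32/4 = 8

S is symmetric (S[j,i] = S[i,j]). Assembling:

S = [[5.8, 0.05, -2.5],
 [0.05, 1.3, -1.25],
 [-2.5, -1.25, 8]]


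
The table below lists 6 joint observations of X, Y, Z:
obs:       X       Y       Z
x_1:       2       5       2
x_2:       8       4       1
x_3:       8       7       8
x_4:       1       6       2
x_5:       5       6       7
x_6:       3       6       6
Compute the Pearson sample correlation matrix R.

Step 1 — column means:
  mean(X) = (2 + 8 + 8 + 1 + 5 + 3) / 6 = 27/6 = 4.5
  mean(Y) = (5 + 4 + 7 + 6 + 6 + 6) / 6 = 34/6 = 5.6667
  mean(Z) = (2 + 1 + 8 + 2 + 7 + 6) / 6 = 26/6 = 4.3333

Step 2 — sample variances and covariances s[i,j] = (1/(n-1)) · Σ_k (x_{k,i} - mean_i) · (x_{k,j} - mean_j), with n-1 = 5:
  s[X,X] = ((-2.5)·(-2.5) + (3.5)·(3.5) + (3.5)·(3.5) + (-3.5)·(-3.5) + (0.5)·(0.5) + (-1.5)·(-1.5)) / 5 = 45.5/5 = 9.1
  s[X,Y] = ((-2.5)·(-0.6667) + (3.5)·(-1.6667) + (3.5)·(1.3333) + (-3.5)·(0.3333) + (0.5)·(0.3333) + (-1.5)·(0.3333)) / 5 = -1/5 = -0.2
  s[X,Z] = ((-2.5)·(-2.3333) + (3.5)·(-3.3333) + (3.5)·(3.6667) + (-3.5)·(-2.3333) + (0.5)·(2.6667) + (-1.5)·(1.6667)) / 5 = 14/5 = 2.8
  s[Y,Y] = ((-0.6667)·(-0.6667) + (-1.6667)·(-1.6667) + (1.3333)·(1.3333) + (0.3333)·(0.3333) + (0.3333)·(0.3333) + (0.3333)·(0.3333)) / 5 = 5.3333/5 = 1.0667
  s[Y,Z] = ((-0.6667)·(-2.3333) + (-1.6667)·(-3.3333) + (1.3333)·(3.6667) + (0.3333)·(-2.3333) + (0.3333)·(2.6667) + (0.3333)·(1.6667)) / 5 = 12.6667/5 = 2.5333
  s[Z,Z] = ((-2.3333)·(-2.3333) + (-3.3333)·(-3.3333) + (3.6667)·(3.6667) + (-2.3333)·(-2.3333) + (2.6667)·(2.6667) + (1.6667)·(1.6667)) / 5 = 45.3333/5 = 9.0667
  Sample standard deviations s_i = √(s[i,i]):
  s(X) = √(9.1) = 3.0166
  s(Y) = √(1.0667) = 1.0328
  s(Z) = √(9.0667) = 3.0111

Step 3 — r_{ij} = s_{ij} / (s_i · s_j):
  r[X,X] = 1 (diagonal).
  r[X,Y] = -0.2 / (3.0166 · 1.0328) = -0.2 / 3.1156 = -0.0642
  r[X,Z] = 2.8 / (3.0166 · 3.0111) = 2.8 / 9.0833 = 0.3083
  r[Y,Y] = 1 (diagonal).
  r[Y,Z] = 2.5333 / (1.0328 · 3.0111) = 2.5333 / 3.1098 = 0.8146
  r[Z,Z] = 1 (diagonal).

R is symmetric with unit diagonal. Assembling:

R = [[1, -0.0642, 0.3083],
 [-0.0642, 1, 0.8146],
 [0.3083, 0.8146, 1]]


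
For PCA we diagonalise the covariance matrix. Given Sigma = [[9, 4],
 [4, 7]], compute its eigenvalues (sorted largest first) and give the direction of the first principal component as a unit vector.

Step 1 — characteristic polynomial of 2×2 Sigma:
  det(Sigma - λI) = λ² - trace · λ + det = 0.
  trace = 9 + 7 = 16, det = 9·7 - (4)² = 47.
Step 2 — discriminant:
  Δ = trace² - 4·det = 256 - 188 = 68.
Step 3 — eigenvalues:
  λ = (trace ± √Δ)/2 = (16 ± 8.2462)/2,
  λ_1 = 12.1231,  λ_2 = 3.8769.

Step 4 — unit eigenvector for λ_1: solve (Sigma - λ_1 I)v = 0. First row:
  (9 - 12.1231)·v_x + (4)·v_y = 0, i.e. (-3.1231)·v_x + (4)·v_y = 0,
  so v ∝ (b, λ_1 - a) = (4, 3.1231) = u.
  ||u|| = √((4)² + (3.1231)²) = √(25.7538) ≈ 5.0748,
  v_1 = u/||u|| ≈ (0.7882, 0.6154) (||v_1|| = 1).

λ_1 = 12.1231,  λ_2 = 3.8769;  v_1 ≈ (0.7882, 0.6154)


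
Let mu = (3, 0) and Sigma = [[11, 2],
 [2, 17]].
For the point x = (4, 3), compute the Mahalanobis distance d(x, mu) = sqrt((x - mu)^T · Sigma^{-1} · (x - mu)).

Step 1 — centre the observation: (x - mu) = (1, 3).

Step 2 — invert Sigma. det(Sigma) = 11·17 - (2)² = 183.
  Sigma^{-1} = (1/det) · [[d, -b], [-b, a]] = [[0.0929, -0.0109],
 [-0.0109, 0.0601]].

Step 3 — form the quadratic (x - mu)^T · Sigma^{-1} · (x - mu):
  Sigma^{-1} · (x - mu) = (0.0601, 0.1694).
  (x - mu)^T · [Sigma^{-1} · (x - mu)] = (1)·(0.0601) + (3)·(0.1694) = 0.5683.

Step 4 — take square root: d = √(0.5683) ≈ 0.7539.

d(x, mu) = √(0.5683) ≈ 0.7539


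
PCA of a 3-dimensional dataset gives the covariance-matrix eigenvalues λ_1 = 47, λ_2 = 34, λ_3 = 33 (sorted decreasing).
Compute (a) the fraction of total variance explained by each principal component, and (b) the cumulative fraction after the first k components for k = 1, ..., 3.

Step 1 — total variance = trace(Sigma) = Σ λ_i = 47 + 34 + 33 = 114.

Step 2 — fraction explained by component i = λ_i / Σ λ:
  PC1: 47/114 = 0.4123
  PC2: 34/114 = 0.2982
  PC3: 33/114 = 0.2895

Step 3 — cumulative fraction after k components = (λ_1 + ... + λ_k) / Σ λ:
  k = 1: 47/114 = 0.4123
  k = 2: (47 + 34)/114 = 81/114 = 0.7105
  k = 3: (47 + 34 + 33)/114 = 114/114 = 1

Summary (fraction, with percent):

explained: PC1 0.4123 (41.23%), PC2 0.2982 (29.82%), PC3 0.2895 (28.95%);  cumulative: 0.4123, 0.7105, 1


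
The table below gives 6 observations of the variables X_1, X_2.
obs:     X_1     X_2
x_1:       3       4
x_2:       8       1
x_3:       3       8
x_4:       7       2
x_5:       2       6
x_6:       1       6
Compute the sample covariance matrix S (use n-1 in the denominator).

Step 1 — column means:
  mean(X_1) = (3 + 8 + 3 + 7 + 2 + 1) / 6 = 24/6 = 4
  mean(X_2) = (4 + 1 + 8 + 2 + 6 + 6) / 6 = 27/6 = 4.5

Step 2 — sample covariance S[i,j] = (1/(n-1)) · Σ_k (x_{k,i} - mean_i) · (x_{k,j} - mean_j), with n-1 = 5.
  S[X_1,X_1] = ((-1)·(-1) + (4)·(4) + (-1)·(-1) + (3)·(3) + (-2)·(-2) + (-3)·(-3)) / 5 = 40/5 = 8
  S[X_1,X_2] = ((-1)·(-0.5) + (4)·(-3.5) + (-1)·(3.5) + (3)·(-2.5) + (-2)·(1.5) + (-3)·(1.5)) / 5 = -32/5 = -6.4
  S[X_2,X_2] = ((-0.5)·(-0.5) + (-3.5)·(-3.5) + (3.5)·(3.5) + (-2.5)·(-2.5) + (1.5)·(1.5) + (1.5)·(1.5)) / 5 = 35.5/5 = 7.1

S is symmetric (S[j,i] = S[i,j]). Assembling:

S = [[8, -6.4],
 [-6.4, 7.1]]


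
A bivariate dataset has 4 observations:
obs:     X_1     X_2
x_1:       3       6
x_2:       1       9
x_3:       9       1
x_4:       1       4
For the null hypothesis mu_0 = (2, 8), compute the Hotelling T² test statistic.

Step 1 — sample mean vector:
  mean(X_1) = (3 + 1 + 9 + 1) / 4 = 14/4 = 3.5
  mean(X_2) = (6 + 9 + 1 + 4) / 4 = 20/4 = 5
  x̄ = (3.5, 5),  deviation x̄ - mu_0 = (3.5, 5) - (2, 8) = (1.5, -3).

Step 2 — sample covariance matrix, S[i,j] = (1/(n-1)) · Σ_k (x_{k,i} - mean_i) · (x_{k,j} - mean_j), divisor n-1 = 3:
  S[X_1,X_1] = ((-0.5)·(-0.5) + (-2.5)·(-2.5) + (5.5)·(5.5) + (-2.5)·(-2.5)) / 3 = 43/3 = 14.3333
  S[X_1,X_2] = ((-0.5)·(1) + (-2.5)·(4) + (5.5)·(-4) + (-2.5)·(-1)) / 3 = -30/3 = -10
  S[X_2,X_2] = ((1)·(1) + (4)·(4) + (-4)·(-4) + (-1)·(-1)) / 3 = 34/3 = 11.3333
  S = [[14.3333, -10],
 [-10, 11.3333]].

Step 3 — invert S. det(S) = 14.3333·11.3333 - (-10)² = 62.4444.
  S^{-1} = (1/det) · [[d, -b], [-b, a]] = [[0.1815, 0.1601],
 [0.1601, 0.2295]].

Step 4 — quadratic form (x̄ - mu_0)^T · S^{-1} · (x̄ - mu_0):
  S^{-1} · (x̄ - mu_0) = (-0.2082, -0.4484),
  (x̄ - mu_0)^T · [...] = (1.5)·(-0.2082) + (-3)·(-0.4484) = 1.0329.

Step 5 — scale by n: T² = 4 · 1.0329 = 4.1317.

T² ≈ 4.1317


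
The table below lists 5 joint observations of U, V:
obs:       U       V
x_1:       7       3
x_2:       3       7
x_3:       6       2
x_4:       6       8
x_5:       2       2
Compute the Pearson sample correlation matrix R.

Step 1 — column means:
  mean(U) = (7 + 3 + 6 + 6 + 2) / 5 = 24/5 = 4.8
  mean(V) = (3 + 7 + 2 + 8 + 2) / 5 = 22/5 = 4.4

Step 2 — sample variances and covariances s[i,j] = (1/(n-1)) · Σ_k (x_{k,i} - mean_i) · (x_{k,j} - mean_j), with n-1 = 4:
  s[U,U] = ((2.2)·(2.2) + (-1.8)·(-1.8) + (1.2)·(1.2) + (1.2)·(1.2) + (-2.8)·(-2.8)) / 4 = 18.8/4 = 4.7
  s[U,V] = ((2.2)·(-1.4) + (-1.8)·(2.6) + (1.2)·(-2.4) + (1.2)·(3.6) + (-2.8)·(-2.4)) / 4 = 0.4/4 = 0.1
  s[V,V] = ((-1.4)·(-1.4) + (2.6)·(2.6) + (-2.4)·(-2.4) + (3.6)·(3.6) + (-2.4)·(-2.4)) / 4 = 33.2/4 = 8.3
  Sample standard deviations s_i = √(s[i,i]):
  s(U) = √(4.7) = 2.1679
  s(V) = √(8.3) = 2.881

Step 3 — r_{ij} = s_{ij} / (s_i · s_j):
  r[U,U] = 1 (diagonal).
  r[U,V] = 0.1 / (2.1679 · 2.881) = 0.1 / 6.2458 = 0.016
  r[V,V] = 1 (diagonal).

R is symmetric with unit diagonal. Assembling:

R = [[1, 0.016],
 [0.016, 1]]


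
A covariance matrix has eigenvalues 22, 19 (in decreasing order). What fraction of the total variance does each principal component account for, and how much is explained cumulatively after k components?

Step 1 — total variance = trace(Sigma) = Σ λ_i = 22 + 19 = 41.

Step 2 — fraction explained by component i = λ_i / Σ λ:
  PC1: 22/41 = 0.5366
  PC2: 19/41 = 0.4634

Step 3 — cumulative fraction after k components = (λ_1 + ... + λ_k) / Σ λ:
  k = 1: 22/41 = 0.5366
  k = 2: (22 + 19)/41 = 41/41 = 1

Summary (fraction, with percent):

explained: PC1 0.5366 (53.66%), PC2 0.4634 (46.34%);  cumulative: 0.5366, 1


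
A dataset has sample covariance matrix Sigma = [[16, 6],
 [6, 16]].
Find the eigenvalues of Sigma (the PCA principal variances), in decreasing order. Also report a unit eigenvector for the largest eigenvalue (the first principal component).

Step 1 — characteristic polynomial of 2×2 Sigma:
  det(Sigma - λI) = λ² - trace · λ + det = 0.
  trace = 16 + 16 = 32, det = 16·16 - (6)² = 220.
Step 2 — discriminant:
  Δ = trace² - 4·det = 1024 - 880 = 144.
Step 3 — eigenvalues:
  λ = (trace ± √Δ)/2 = (32 ± 12)/2,
  λ_1 = 22,  λ_2 = 10.

Step 4 — unit eigenvector for λ_1: solve (Sigma - λ_1 I)v = 0. First row:
  (16 - 22)·v_x + (6)·v_y = 0, i.e. (-6)·v_x + (6)·v_y = 0,
  so v ∝ (b, λ_1 - a) = (6, 6) = u.
  ||u|| = √((6)² + (6)²) = √(72) ≈ 8.4853,
  v_1 = u/||u|| ≈ (0.7071, 0.7071) (||v_1|| = 1).

λ_1 = 22,  λ_2 = 10;  v_1 ≈ (0.7071, 0.7071)


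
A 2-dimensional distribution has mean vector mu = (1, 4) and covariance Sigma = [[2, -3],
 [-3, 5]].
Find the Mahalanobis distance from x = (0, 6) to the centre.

Step 1 — centre the observation: (x - mu) = (-1, 2).

Step 2 — invert Sigma. det(Sigma) = 2·5 - (-3)² = 1.
  Sigma^{-1} = (1/det) · [[d, -b], [-b, a]] = [[5, 3],
 [3, 2]].

Step 3 — form the quadratic (x - mu)^T · Sigma^{-1} · (x - mu):
  Sigma^{-1} · (x - mu) = (1, 1).
  (x - mu)^T · [Sigma^{-1} · (x - mu)] = (-1)·(1) + (2)·(1) = 1.

Step 4 — take square root: d = √(1) ≈ 1.

d(x, mu) = √(1) ≈ 1


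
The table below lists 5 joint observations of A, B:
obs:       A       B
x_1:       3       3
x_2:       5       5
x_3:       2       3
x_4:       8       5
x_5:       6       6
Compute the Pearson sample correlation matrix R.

Step 1 — column means:
  mean(A) = (3 + 5 + 2 + 8 + 6) / 5 = 24/5 = 4.8
  mean(B) = (3 + 5 + 3 + 5 + 6) / 5 = 22/5 = 4.4

Step 2 — sample variances and covariances s[i,j] = (1/(n-1)) · Σ_k (x_{k,i} - mean_i) · (x_{k,j} - mean_j), with n-1 = 4:
  s[A,A] = ((-1.8)·(-1.8) + (0.2)·(0.2) + (-2.8)·(-2.8) + (3.2)·(3.2) + (1.2)·(1.2)) / 4 = 22.8/4 = 5.7
  s[A,B] = ((-1.8)·(-1.4) + (0.2)·(0.6) + (-2.8)·(-1.4) + (3.2)·(0.6) + (1.2)·(1.6)) / 4 = 10.4/4 = 2.6
  s[B,B] = ((-1.4)·(-1.4) + (0.6)·(0.6) + (-1.4)·(-1.4) + (0.6)·(0.6) + (1.6)·(1.6)) / 4 = 7.2/4 = 1.8
  Sample standard deviations s_i = √(s[i,i]):
  s(A) = √(5.7) = 2.3875
  s(B) = √(1.8) = 1.3416

Step 3 — r_{ij} = s_{ij} / (s_i · s_j):
  r[A,A] = 1 (diagonal).
  r[A,B] = 2.6 / (2.3875 · 1.3416) = 2.6 / 3.2031 = 0.8117
  r[B,B] = 1 (diagonal).

R is symmetric with unit diagonal. Assembling:

R = [[1, 0.8117],
 [0.8117, 1]]


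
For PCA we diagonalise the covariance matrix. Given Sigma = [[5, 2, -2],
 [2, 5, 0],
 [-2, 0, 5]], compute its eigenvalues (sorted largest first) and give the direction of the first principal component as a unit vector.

Step 1 — characteristic polynomial p(λ) = det(λI - Sigma) = λ³ - tr·λ² + c_1·λ - det, where tr = trace, c_1 = sum of the principal 2×2 minors, det = det(Sigma):
  tr = 5 + 5 + 5 = 15,
  c_1 = (5·5 - (2)²) + (5·5 - (-2)²) + (5·5 - (0)²) = 21 + 21 + 25 = 67,
  det = 5·(5·5 - (0)²) - (2)·((2)·5 - (0)·(-2)) + (-2)·((2)·(0) - 5·(-2)) = 5·(25) - (2)·(10) + (-2)·(10) = 85.
  So p(λ) = λ³ - 15λ² + 67λ - 85.
Step 2 — look for an integer root (rational root theorem: any rational root is an integer divisor of 85). Testing λ = 5:
  p(5) = 125 - 375 + 335 - 85 = 0  ✓
  Dividing out (λ - 5): p(λ) = (λ - 5)(λ² - 10λ + 17).
Step 3 — remaining eigenvalues from the quadratic λ² - 10λ + 17 = 0:
  Δ = 10² - 4·17 = 100 - 68 = 32,  λ = (10 ± √32)/2 = (10 ± 5.6569)/2 ≈ 7.8284 or 2.1716.
  Sorted: λ_1 = 7.8284,  λ_2 = 5,  λ_3 = 2.1716  (check: sum = 15 = tr ✓).

Step 4 — unit eigenvector for λ_1 ≈ 7.8284: v spans the null space of (Sigma - λ_1 I), whose rows are
  r_1 = (-2.8284, 2, -2),  r_2 = (2, -2.8284, 0),  r_3 = (-2, 0, -2.8284).
  v is orthogonal to every row, so take v ∝ r_1 × r_2 = ((2)·(0) - (-2)·(-2.8284), (-2)·(2) - (-2.8284)·(0), (-2.8284)·(-2.8284) - (2)·(2)) ≈ (-5.6569, -4, 4).
  Rescale (multiply by -1 so the first nonzero entry is positive): u = (5.6569, 4, -4).
  ||u|| = √((5.6569)² + (4)² + (-4)²) = √(64) ≈ 8,  v_1 = u/||u|| ≈ (0.7071, 0.5, -0.5) (||v_1|| = 1).

λ_1 = 7.8284,  λ_2 = 5,  λ_3 = 2.1716;  v_1 ≈ (0.7071, 0.5, -0.5)
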